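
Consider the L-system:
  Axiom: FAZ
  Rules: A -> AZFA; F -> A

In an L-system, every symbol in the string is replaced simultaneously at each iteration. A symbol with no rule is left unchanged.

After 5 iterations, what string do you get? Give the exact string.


Answer: AZFAZAAZFAZAZFAAZFAZAAZFAZAZFAZAAZFAAZFAZAAZFAZAZFAAZFAZAAZFAAZFAZAAZFAZAZFAAZFAZAAZFAZAZFAZAAZFAAZFAZAAZFAZAZFAAZFAZAAZFAZAZFAZAAZFAZAZFAAZFAZAAZFAAZFAZAAZFAZAZFAAZFAZAAZFAZAZFAZAAZFAAZFAZAAZFAZAZFAAZFAZAAZFAZ

Derivation:
Step 0: FAZ
Step 1: AAZFAZ
Step 2: AZFAAZFAZAAZFAZ
Step 3: AZFAZAAZFAAZFAZAAZFAZAZFAAZFAZAAZFAZ
Step 4: AZFAZAAZFAZAZFAAZFAZAAZFAAZFAZAAZFAZAZFAAZFAZAAZFAZAZFAZAAZFAAZFAZAAZFAZAZFAAZFAZAAZFAZ
Step 5: AZFAZAAZFAZAZFAAZFAZAAZFAZAZFAZAAZFAAZFAZAAZFAZAZFAAZFAZAAZFAAZFAZAAZFAZAZFAAZFAZAAZFAZAZFAZAAZFAAZFAZAAZFAZAZFAAZFAZAAZFAZAZFAZAAZFAZAZFAAZFAZAAZFAAZFAZAAZFAZAZFAAZFAZAAZFAZAZFAZAAZFAAZFAZAAZFAZAZFAAZFAZAAZFAZ


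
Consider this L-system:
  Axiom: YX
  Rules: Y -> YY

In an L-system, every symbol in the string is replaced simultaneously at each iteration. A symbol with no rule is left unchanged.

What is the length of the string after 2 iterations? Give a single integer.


Answer: 5

Derivation:
Step 0: length = 2
Step 1: length = 3
Step 2: length = 5


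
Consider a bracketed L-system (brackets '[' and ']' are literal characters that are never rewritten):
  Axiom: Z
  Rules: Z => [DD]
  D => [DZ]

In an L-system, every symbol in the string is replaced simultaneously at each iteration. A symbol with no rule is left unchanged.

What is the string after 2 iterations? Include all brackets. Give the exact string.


Answer: [[DZ][DZ]]

Derivation:
Step 0: Z
Step 1: [DD]
Step 2: [[DZ][DZ]]


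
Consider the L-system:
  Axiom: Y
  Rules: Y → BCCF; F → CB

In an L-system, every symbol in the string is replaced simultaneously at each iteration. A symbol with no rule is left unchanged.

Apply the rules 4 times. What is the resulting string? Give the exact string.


Answer: BCCCB

Derivation:
Step 0: Y
Step 1: BCCF
Step 2: BCCCB
Step 3: BCCCB
Step 4: BCCCB


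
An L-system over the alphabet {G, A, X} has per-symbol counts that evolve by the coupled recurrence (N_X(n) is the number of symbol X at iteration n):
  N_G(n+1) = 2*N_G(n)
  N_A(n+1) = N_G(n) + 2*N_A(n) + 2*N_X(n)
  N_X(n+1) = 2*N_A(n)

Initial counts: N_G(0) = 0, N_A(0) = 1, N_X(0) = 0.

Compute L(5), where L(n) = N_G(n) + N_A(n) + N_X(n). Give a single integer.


Step 0: N_G=0, N_A=1, N_X=0, L=1
Step 1: N_G=0, N_A=2, N_X=2, L=4
Step 2: N_G=0, N_A=8, N_X=4, L=12
Step 3: N_G=0, N_A=24, N_X=16, L=40
Step 4: N_G=0, N_A=80, N_X=48, L=128
Step 5: N_G=0, N_A=256, N_X=160, L=416

Answer: 416


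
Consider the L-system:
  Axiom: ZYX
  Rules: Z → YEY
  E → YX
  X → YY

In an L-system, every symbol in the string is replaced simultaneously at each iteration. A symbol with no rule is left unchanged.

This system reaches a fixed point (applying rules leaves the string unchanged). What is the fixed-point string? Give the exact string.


Answer: YYYYYYYY

Derivation:
Step 0: ZYX
Step 1: YEYYYY
Step 2: YYXYYYY
Step 3: YYYYYYYY
Step 4: YYYYYYYY  (unchanged — fixed point at step 3)


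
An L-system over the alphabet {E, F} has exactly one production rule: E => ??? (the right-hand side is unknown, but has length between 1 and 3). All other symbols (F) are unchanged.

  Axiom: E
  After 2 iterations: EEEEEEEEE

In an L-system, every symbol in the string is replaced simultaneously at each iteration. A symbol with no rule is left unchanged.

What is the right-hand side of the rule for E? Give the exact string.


Answer: EEE

Derivation:
Trying E => EEE:
  Step 0: E
  Step 1: EEE
  Step 2: EEEEEEEEE
Matches the given result.


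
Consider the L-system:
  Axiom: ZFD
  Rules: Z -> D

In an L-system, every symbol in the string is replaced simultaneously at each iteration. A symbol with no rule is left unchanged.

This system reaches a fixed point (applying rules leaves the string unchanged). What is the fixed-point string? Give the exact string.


Answer: DFD

Derivation:
Step 0: ZFD
Step 1: DFD
Step 2: DFD  (unchanged — fixed point at step 1)


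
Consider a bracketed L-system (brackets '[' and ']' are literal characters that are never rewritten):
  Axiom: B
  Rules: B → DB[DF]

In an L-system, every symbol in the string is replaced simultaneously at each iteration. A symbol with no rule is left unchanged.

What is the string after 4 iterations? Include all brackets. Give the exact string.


Answer: DDDDB[DF][DF][DF][DF]

Derivation:
Step 0: B
Step 1: DB[DF]
Step 2: DDB[DF][DF]
Step 3: DDDB[DF][DF][DF]
Step 4: DDDDB[DF][DF][DF][DF]


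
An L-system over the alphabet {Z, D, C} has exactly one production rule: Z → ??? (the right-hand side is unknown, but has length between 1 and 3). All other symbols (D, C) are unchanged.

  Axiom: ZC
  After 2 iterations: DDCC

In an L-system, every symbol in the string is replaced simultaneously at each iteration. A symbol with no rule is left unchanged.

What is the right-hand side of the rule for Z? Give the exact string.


Answer: DDC

Derivation:
Trying Z → DDC:
  Step 0: ZC
  Step 1: DDCC
  Step 2: DDCC
Matches the given result.


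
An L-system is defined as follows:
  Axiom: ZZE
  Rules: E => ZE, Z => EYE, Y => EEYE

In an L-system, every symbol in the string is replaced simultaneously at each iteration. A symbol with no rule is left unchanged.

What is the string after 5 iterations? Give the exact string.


Step 0: ZZE
Step 1: EYEEYEZE
Step 2: ZEEEYEZEZEEEYEZEEYEZE
Step 3: EYEZEZEZEEEYEZEEYEZEEYEZEZEZEEEYEZEEYEZEZEEEYEZEEYEZE
Step 4: ZEEEYEZEEYEZEEYEZEEYEZEZEZEEEYEZEEYEZEZEEEYEZEEYEZEZEEEYEZEEYEZEEYEZEEYEZEZEZEEEYEZEEYEZEZEEEYEZEEYEZEEYEZEZEZEEEYEZEEYEZEZEEEYEZEEYEZE
Step 5: EYEZEZEZEEEYEZEEYEZEZEEEYEZEEYEZEZEEEYEZEEYEZEZEEEYEZEEYEZEEYEZEEYEZEZEZEEEYEZEEYEZEZEEEYEZEEYEZEEYEZEZEZEEEYEZEEYEZEZEEEYEZEEYEZEEYEZEZEZEEEYEZEEYEZEZEEEYEZEEYEZEZEEEYEZEEYEZEZEEEYEZEEYEZEEYEZEEYEZEZEZEEEYEZEEYEZEZEEEYEZEEYEZEEYEZEZEZEEEYEZEEYEZEZEEEYEZEEYEZEZEEEYEZEEYEZEEYEZEEYEZEZEZEEEYEZEEYEZEZEEEYEZEEYEZEEYEZEZEZEEEYEZEEYEZEZEEEYEZEEYEZE

Answer: EYEZEZEZEEEYEZEEYEZEZEEEYEZEEYEZEZEEEYEZEEYEZEZEEEYEZEEYEZEEYEZEEYEZEZEZEEEYEZEEYEZEZEEEYEZEEYEZEEYEZEZEZEEEYEZEEYEZEZEEEYEZEEYEZEEYEZEZEZEEEYEZEEYEZEZEEEYEZEEYEZEZEEEYEZEEYEZEZEEEYEZEEYEZEEYEZEEYEZEZEZEEEYEZEEYEZEZEEEYEZEEYEZEEYEZEZEZEEEYEZEEYEZEZEEEYEZEEYEZEZEEEYEZEEYEZEEYEZEEYEZEZEZEEEYEZEEYEZEZEEEYEZEEYEZEEYEZEZEZEEEYEZEEYEZEZEEEYEZEEYEZE


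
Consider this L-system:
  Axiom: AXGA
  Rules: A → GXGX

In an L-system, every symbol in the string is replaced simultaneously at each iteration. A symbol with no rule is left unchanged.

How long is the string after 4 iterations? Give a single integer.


Answer: 10

Derivation:
Step 0: length = 4
Step 1: length = 10
Step 2: length = 10
Step 3: length = 10
Step 4: length = 10


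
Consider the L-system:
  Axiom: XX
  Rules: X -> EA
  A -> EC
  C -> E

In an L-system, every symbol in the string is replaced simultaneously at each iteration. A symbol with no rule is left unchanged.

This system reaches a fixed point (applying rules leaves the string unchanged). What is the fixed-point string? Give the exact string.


Step 0: XX
Step 1: EAEA
Step 2: EECEEC
Step 3: EEEEEE
Step 4: EEEEEE  (unchanged — fixed point at step 3)

Answer: EEEEEE


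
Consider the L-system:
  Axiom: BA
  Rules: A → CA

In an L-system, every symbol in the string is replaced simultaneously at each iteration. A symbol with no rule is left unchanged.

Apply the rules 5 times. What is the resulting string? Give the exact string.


Step 0: BA
Step 1: BCA
Step 2: BCCA
Step 3: BCCCA
Step 4: BCCCCA
Step 5: BCCCCCA

Answer: BCCCCCA


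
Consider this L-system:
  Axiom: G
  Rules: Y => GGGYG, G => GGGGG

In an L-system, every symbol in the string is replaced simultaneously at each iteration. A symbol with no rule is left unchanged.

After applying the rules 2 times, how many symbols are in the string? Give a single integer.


Step 0: length = 1
Step 1: length = 5
Step 2: length = 25

Answer: 25


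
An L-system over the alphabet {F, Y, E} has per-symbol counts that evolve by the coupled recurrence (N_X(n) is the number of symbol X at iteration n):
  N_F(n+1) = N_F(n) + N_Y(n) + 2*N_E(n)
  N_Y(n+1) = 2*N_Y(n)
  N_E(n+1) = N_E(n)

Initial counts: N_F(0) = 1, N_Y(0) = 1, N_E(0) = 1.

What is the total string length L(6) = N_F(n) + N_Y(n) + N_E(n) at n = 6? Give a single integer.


Step 0: N_F=1, N_Y=1, N_E=1, L=3
Step 1: N_F=4, N_Y=2, N_E=1, L=7
Step 2: N_F=8, N_Y=4, N_E=1, L=13
Step 3: N_F=14, N_Y=8, N_E=1, L=23
Step 4: N_F=24, N_Y=16, N_E=1, L=41
Step 5: N_F=42, N_Y=32, N_E=1, L=75
Step 6: N_F=76, N_Y=64, N_E=1, L=141

Answer: 141


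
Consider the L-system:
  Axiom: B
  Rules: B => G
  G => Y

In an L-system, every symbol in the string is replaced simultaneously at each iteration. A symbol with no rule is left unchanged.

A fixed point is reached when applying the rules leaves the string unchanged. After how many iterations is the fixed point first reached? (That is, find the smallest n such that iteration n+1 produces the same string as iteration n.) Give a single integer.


Answer: 2

Derivation:
Step 0: B
Step 1: G
Step 2: Y
Step 3: Y  (unchanged — fixed point at step 2)


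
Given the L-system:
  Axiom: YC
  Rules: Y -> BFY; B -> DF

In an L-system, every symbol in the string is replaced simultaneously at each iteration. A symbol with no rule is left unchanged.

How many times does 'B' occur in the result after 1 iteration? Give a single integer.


Answer: 1

Derivation:
Step 0: YC  (0 'B')
Step 1: BFYC  (1 'B')


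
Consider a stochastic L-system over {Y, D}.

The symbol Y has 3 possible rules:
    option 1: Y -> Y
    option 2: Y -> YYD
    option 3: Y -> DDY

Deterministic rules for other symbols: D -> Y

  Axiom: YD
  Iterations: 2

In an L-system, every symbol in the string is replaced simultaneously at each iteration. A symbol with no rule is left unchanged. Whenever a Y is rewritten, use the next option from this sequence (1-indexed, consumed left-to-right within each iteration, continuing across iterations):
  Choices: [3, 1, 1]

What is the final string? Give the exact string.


Step 0: YD
Step 1: DDYY  (used choices [3])
Step 2: YYYY  (used choices [1, 1])

Answer: YYYY


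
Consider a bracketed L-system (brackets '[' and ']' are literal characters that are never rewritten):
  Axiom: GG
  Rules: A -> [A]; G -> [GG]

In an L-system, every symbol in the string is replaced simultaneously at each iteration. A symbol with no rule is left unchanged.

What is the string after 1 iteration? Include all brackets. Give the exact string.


Step 0: GG
Step 1: [GG][GG]

Answer: [GG][GG]


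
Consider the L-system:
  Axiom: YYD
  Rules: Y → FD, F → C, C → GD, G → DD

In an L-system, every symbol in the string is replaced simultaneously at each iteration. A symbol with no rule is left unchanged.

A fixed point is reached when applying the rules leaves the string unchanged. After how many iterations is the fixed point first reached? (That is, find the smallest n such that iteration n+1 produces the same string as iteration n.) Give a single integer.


Step 0: YYD
Step 1: FDFDD
Step 2: CDCDD
Step 3: GDDGDDD
Step 4: DDDDDDDDD
Step 5: DDDDDDDDD  (unchanged — fixed point at step 4)

Answer: 4


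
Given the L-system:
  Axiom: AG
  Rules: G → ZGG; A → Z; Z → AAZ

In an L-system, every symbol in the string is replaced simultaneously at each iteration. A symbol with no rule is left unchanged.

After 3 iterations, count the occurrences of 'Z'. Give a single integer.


Answer: 12

Derivation:
Step 0: AG  (0 'Z')
Step 1: ZZGG  (2 'Z')
Step 2: AAZAAZZGGZGG  (4 'Z')
Step 3: ZZAAZZZAAZAAZZGGZGGAAZZGGZGG  (12 'Z')


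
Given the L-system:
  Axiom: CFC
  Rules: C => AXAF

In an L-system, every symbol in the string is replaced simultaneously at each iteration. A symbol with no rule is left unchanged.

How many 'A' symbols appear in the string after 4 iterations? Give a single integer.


Answer: 4

Derivation:
Step 0: CFC  (0 'A')
Step 1: AXAFFAXAF  (4 'A')
Step 2: AXAFFAXAF  (4 'A')
Step 3: AXAFFAXAF  (4 'A')
Step 4: AXAFFAXAF  (4 'A')


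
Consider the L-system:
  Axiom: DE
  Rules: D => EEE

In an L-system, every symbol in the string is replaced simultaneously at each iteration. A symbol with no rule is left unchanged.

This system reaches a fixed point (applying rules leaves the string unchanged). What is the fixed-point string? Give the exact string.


Step 0: DE
Step 1: EEEE
Step 2: EEEE  (unchanged — fixed point at step 1)

Answer: EEEE


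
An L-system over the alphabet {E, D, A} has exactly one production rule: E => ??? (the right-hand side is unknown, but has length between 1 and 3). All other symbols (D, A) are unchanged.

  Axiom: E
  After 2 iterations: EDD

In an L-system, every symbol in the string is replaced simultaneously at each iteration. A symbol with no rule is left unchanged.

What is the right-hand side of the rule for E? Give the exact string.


Answer: ED

Derivation:
Trying E => ED:
  Step 0: E
  Step 1: ED
  Step 2: EDD
Matches the given result.


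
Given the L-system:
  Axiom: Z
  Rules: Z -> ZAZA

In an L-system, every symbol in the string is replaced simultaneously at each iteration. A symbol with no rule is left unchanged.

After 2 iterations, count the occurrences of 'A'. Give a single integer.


Answer: 6

Derivation:
Step 0: Z  (0 'A')
Step 1: ZAZA  (2 'A')
Step 2: ZAZAAZAZAA  (6 'A')


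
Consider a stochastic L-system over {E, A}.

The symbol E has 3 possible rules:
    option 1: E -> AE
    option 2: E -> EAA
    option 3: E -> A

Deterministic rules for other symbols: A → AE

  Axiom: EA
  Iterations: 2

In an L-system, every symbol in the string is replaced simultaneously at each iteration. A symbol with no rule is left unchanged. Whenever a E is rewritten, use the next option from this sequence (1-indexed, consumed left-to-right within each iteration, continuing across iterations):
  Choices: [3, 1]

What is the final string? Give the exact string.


Answer: AEAEAE

Derivation:
Step 0: EA
Step 1: AAE  (used choices [3])
Step 2: AEAEAE  (used choices [1])


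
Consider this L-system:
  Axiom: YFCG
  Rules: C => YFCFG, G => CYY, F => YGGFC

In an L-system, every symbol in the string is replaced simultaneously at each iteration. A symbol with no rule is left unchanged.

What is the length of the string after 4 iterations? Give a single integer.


Answer: 404

Derivation:
Step 0: length = 4
Step 1: length = 14
Step 2: length = 44
Step 3: length = 134
Step 4: length = 404


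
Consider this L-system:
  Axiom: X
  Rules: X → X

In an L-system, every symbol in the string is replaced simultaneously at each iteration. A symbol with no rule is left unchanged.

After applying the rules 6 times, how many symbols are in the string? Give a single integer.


Answer: 1

Derivation:
Step 0: length = 1
Step 1: length = 1
Step 2: length = 1
Step 3: length = 1
Step 4: length = 1
Step 5: length = 1
Step 6: length = 1


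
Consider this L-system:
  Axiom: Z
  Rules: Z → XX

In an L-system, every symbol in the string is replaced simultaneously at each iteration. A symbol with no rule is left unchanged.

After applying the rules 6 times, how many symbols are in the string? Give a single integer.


Step 0: length = 1
Step 1: length = 2
Step 2: length = 2
Step 3: length = 2
Step 4: length = 2
Step 5: length = 2
Step 6: length = 2

Answer: 2


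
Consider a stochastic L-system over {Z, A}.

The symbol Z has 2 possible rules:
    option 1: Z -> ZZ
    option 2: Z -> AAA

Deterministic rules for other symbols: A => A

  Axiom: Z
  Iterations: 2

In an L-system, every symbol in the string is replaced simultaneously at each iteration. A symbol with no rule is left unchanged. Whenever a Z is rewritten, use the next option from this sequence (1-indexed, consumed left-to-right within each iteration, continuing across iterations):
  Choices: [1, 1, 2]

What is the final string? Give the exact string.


Answer: ZZAAA

Derivation:
Step 0: Z
Step 1: ZZ  (used choices [1])
Step 2: ZZAAA  (used choices [1, 2])


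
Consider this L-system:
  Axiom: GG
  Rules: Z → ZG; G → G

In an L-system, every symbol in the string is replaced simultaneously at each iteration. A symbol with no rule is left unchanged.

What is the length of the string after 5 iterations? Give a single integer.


Answer: 2

Derivation:
Step 0: length = 2
Step 1: length = 2
Step 2: length = 2
Step 3: length = 2
Step 4: length = 2
Step 5: length = 2


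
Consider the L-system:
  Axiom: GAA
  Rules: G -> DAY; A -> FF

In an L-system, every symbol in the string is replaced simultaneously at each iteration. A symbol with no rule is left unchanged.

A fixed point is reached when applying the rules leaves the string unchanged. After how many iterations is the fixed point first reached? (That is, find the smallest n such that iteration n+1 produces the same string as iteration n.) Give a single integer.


Step 0: GAA
Step 1: DAYFFFF
Step 2: DFFYFFFF
Step 3: DFFYFFFF  (unchanged — fixed point at step 2)

Answer: 2


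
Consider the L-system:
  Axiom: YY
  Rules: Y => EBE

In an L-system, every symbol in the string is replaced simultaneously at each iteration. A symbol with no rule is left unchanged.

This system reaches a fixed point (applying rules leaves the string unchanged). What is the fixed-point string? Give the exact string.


Step 0: YY
Step 1: EBEEBE
Step 2: EBEEBE  (unchanged — fixed point at step 1)

Answer: EBEEBE


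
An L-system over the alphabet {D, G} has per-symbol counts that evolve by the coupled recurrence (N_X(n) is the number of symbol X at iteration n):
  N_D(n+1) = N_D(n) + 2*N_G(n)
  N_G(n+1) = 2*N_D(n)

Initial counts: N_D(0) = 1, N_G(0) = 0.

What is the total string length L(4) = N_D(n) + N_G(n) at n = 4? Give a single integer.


Step 0: N_D=1, N_G=0, L=1
Step 1: N_D=1, N_G=2, L=3
Step 2: N_D=5, N_G=2, L=7
Step 3: N_D=9, N_G=10, L=19
Step 4: N_D=29, N_G=18, L=47

Answer: 47


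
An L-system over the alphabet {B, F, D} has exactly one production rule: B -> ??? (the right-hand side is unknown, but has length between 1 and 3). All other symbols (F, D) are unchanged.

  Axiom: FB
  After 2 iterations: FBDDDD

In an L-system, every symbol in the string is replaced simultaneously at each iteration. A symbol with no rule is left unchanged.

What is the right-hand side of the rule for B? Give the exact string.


Trying B -> BDD:
  Step 0: FB
  Step 1: FBDD
  Step 2: FBDDDD
Matches the given result.

Answer: BDD


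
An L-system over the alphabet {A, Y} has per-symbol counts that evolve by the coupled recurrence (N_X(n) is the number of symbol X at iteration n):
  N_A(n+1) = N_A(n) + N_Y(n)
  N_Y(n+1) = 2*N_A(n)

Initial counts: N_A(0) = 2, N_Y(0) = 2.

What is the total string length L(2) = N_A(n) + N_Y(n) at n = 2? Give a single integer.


Answer: 16

Derivation:
Step 0: N_A=2, N_Y=2, L=4
Step 1: N_A=4, N_Y=4, L=8
Step 2: N_A=8, N_Y=8, L=16


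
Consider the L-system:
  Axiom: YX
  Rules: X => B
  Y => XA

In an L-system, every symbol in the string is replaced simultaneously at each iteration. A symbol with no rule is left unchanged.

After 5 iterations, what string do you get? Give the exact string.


Answer: BAB

Derivation:
Step 0: YX
Step 1: XAB
Step 2: BAB
Step 3: BAB
Step 4: BAB
Step 5: BAB


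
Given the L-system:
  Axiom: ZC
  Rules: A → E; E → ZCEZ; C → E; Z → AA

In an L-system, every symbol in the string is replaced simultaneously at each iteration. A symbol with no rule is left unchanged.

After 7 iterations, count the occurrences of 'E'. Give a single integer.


Step 0: ZC  (0 'E')
Step 1: AAE  (1 'E')
Step 2: EEZCEZ  (3 'E')
Step 3: ZCEZZCEZAAEZCEZAA  (4 'E')
Step 4: AAEZCEZAAAAEZCEZAAEEZCEZAAEZCEZAAEE  (11 'E')
Step 5: EEZCEZAAEZCEZAAEEEEZCEZAAEZCEZAAEEZCEZZCEZAAEZCEZAAEEZCEZAAEZCEZAAEEZCEZZCEZ  (27 'E')
Step 6: ZCEZZCEZAAEZCEZAAEEZCEZAAEZCEZAAEEZCEZZCEZZCEZZCEZAAEZCEZAAEEZCEZAAEZCEZAAEEZCEZZCEZAAEZCEZAAAAEZCEZAAEEZCEZAAEZCEZAAEEZCEZZCEZAAEZCEZAAEEZCEZAAEZCEZAAEEZCEZZCEZAAEZCEZAAAAEZCEZAA  (54 'E')
Step 7: AAEZCEZAAAAEZCEZAAEEZCEZAAEZCEZAAEEZCEZZCEZAAEZCEZAAEEZCEZAAEZCEZAAEEZCEZZCEZAAEZCEZAAAAEZCEZAAAAEZCEZAAAAEZCEZAAEEZCEZAAEZCEZAAEEZCEZZCEZAAEZCEZAAEEZCEZAAEZCEZAAEEZCEZZCEZAAEZCEZAAAAEZCEZAAEEZCEZAAEZCEZAAEEEEZCEZAAEZCEZAAEEZCEZZCEZAAEZCEZAAEEZCEZAAEZCEZAAEEZCEZZCEZAAEZCEZAAAAEZCEZAAEEZCEZAAEZCEZAAEEZCEZZCEZAAEZCEZAAEEZCEZAAEZCEZAAEEZCEZZCEZAAEZCEZAAAAEZCEZAAEEZCEZAAEZCEZAAEEEEZCEZAAEZCEZAAEE  (125 'E')

Answer: 125


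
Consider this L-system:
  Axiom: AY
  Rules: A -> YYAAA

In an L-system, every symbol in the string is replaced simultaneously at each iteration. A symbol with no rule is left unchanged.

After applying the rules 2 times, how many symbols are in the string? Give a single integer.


Step 0: length = 2
Step 1: length = 6
Step 2: length = 18

Answer: 18


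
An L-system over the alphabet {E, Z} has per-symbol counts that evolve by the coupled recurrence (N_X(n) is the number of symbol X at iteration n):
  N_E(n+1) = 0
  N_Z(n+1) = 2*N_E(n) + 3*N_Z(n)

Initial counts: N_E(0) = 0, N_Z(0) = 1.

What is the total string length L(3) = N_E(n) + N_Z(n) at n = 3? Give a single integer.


Answer: 27

Derivation:
Step 0: N_E=0, N_Z=1, L=1
Step 1: N_E=0, N_Z=3, L=3
Step 2: N_E=0, N_Z=9, L=9
Step 3: N_E=0, N_Z=27, L=27


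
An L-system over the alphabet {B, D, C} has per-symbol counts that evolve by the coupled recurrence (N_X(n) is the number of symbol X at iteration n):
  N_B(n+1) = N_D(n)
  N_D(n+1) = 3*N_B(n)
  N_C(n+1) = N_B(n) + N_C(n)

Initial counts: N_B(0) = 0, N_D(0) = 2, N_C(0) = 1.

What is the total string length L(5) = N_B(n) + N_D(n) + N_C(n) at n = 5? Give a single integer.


Answer: 27

Derivation:
Step 0: N_B=0, N_D=2, N_C=1, L=3
Step 1: N_B=2, N_D=0, N_C=1, L=3
Step 2: N_B=0, N_D=6, N_C=3, L=9
Step 3: N_B=6, N_D=0, N_C=3, L=9
Step 4: N_B=0, N_D=18, N_C=9, L=27
Step 5: N_B=18, N_D=0, N_C=9, L=27


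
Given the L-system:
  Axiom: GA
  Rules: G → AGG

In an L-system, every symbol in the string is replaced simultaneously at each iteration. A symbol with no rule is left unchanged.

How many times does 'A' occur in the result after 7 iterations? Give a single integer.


Answer: 128

Derivation:
Step 0: GA  (1 'A')
Step 1: AGGA  (2 'A')
Step 2: AAGGAGGA  (4 'A')
Step 3: AAAGGAGGAAGGAGGA  (8 'A')
Step 4: AAAAGGAGGAAGGAGGAAAGGAGGAAGGAGGA  (16 'A')
Step 5: AAAAAGGAGGAAGGAGGAAAGGAGGAAGGAGGAAAAGGAGGAAGGAGGAAAGGAGGAAGGAGGA  (32 'A')
Step 6: AAAAAAGGAGGAAGGAGGAAAGGAGGAAGGAGGAAAAGGAGGAAGGAGGAAAGGAGGAAGGAGGAAAAAGGAGGAAGGAGGAAAGGAGGAAGGAGGAAAAGGAGGAAGGAGGAAAGGAGGAAGGAGGA  (64 'A')
Step 7: AAAAAAAGGAGGAAGGAGGAAAGGAGGAAGGAGGAAAAGGAGGAAGGAGGAAAGGAGGAAGGAGGAAAAAGGAGGAAGGAGGAAAGGAGGAAGGAGGAAAAGGAGGAAGGAGGAAAGGAGGAAGGAGGAAAAAAGGAGGAAGGAGGAAAGGAGGAAGGAGGAAAAGGAGGAAGGAGGAAAGGAGGAAGGAGGAAAAAGGAGGAAGGAGGAAAGGAGGAAGGAGGAAAAGGAGGAAGGAGGAAAGGAGGAAGGAGGA  (128 'A')


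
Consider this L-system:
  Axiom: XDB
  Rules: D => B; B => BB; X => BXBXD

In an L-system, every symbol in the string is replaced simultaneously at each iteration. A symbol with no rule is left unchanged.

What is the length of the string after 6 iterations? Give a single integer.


Answer: 656

Derivation:
Step 0: length = 3
Step 1: length = 8
Step 2: length = 21
Step 3: length = 52
Step 4: length = 124
Step 5: length = 288
Step 6: length = 656


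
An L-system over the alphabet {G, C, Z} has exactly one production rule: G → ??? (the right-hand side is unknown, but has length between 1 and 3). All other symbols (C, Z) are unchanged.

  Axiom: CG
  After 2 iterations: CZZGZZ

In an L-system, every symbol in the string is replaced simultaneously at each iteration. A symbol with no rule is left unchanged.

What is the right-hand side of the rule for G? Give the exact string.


Answer: ZGZ

Derivation:
Trying G → ZGZ:
  Step 0: CG
  Step 1: CZGZ
  Step 2: CZZGZZ
Matches the given result.


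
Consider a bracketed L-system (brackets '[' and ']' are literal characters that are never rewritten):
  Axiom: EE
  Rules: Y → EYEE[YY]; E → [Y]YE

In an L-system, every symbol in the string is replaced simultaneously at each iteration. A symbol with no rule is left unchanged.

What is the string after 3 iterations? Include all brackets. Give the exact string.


Answer: [[Y]YEEYEE[YY][Y]YE[Y]YE[EYEE[YY]EYEE[YY]]][Y]YEEYEE[YY][Y]YE[Y]YE[EYEE[YY]EYEE[YY]][EYEE[YY]]EYEE[YY][Y]YE[[Y]YEEYEE[YY][Y]YE[Y]YE[EYEE[YY]EYEE[YY]]][Y]YEEYEE[YY][Y]YE[Y]YE[EYEE[YY]EYEE[YY]][EYEE[YY]]EYEE[YY][Y]YE

Derivation:
Step 0: EE
Step 1: [Y]YE[Y]YE
Step 2: [EYEE[YY]]EYEE[YY][Y]YE[EYEE[YY]]EYEE[YY][Y]YE
Step 3: [[Y]YEEYEE[YY][Y]YE[Y]YE[EYEE[YY]EYEE[YY]]][Y]YEEYEE[YY][Y]YE[Y]YE[EYEE[YY]EYEE[YY]][EYEE[YY]]EYEE[YY][Y]YE[[Y]YEEYEE[YY][Y]YE[Y]YE[EYEE[YY]EYEE[YY]]][Y]YEEYEE[YY][Y]YE[Y]YE[EYEE[YY]EYEE[YY]][EYEE[YY]]EYEE[YY][Y]YE


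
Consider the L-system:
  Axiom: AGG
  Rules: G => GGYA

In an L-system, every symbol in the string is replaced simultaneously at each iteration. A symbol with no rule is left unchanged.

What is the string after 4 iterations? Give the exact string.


Step 0: AGG
Step 1: AGGYAGGYA
Step 2: AGGYAGGYAYAGGYAGGYAYA
Step 3: AGGYAGGYAYAGGYAGGYAYAYAGGYAGGYAYAGGYAGGYAYAYA
Step 4: AGGYAGGYAYAGGYAGGYAYAYAGGYAGGYAYAGGYAGGYAYAYAYAGGYAGGYAYAGGYAGGYAYAYAGGYAGGYAYAGGYAGGYAYAYAYA

Answer: AGGYAGGYAYAGGYAGGYAYAYAGGYAGGYAYAGGYAGGYAYAYAYAGGYAGGYAYAGGYAGGYAYAYAGGYAGGYAYAGGYAGGYAYAYAYA


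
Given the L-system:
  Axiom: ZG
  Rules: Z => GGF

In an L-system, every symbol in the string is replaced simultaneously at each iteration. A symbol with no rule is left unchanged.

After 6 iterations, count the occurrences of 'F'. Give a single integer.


Step 0: ZG  (0 'F')
Step 1: GGFG  (1 'F')
Step 2: GGFG  (1 'F')
Step 3: GGFG  (1 'F')
Step 4: GGFG  (1 'F')
Step 5: GGFG  (1 'F')
Step 6: GGFG  (1 'F')

Answer: 1


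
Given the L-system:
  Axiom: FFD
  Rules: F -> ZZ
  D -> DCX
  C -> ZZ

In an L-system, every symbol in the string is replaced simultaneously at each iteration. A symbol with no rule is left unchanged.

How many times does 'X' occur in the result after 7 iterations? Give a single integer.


Answer: 7

Derivation:
Step 0: FFD  (0 'X')
Step 1: ZZZZDCX  (1 'X')
Step 2: ZZZZDCXZZX  (2 'X')
Step 3: ZZZZDCXZZXZZX  (3 'X')
Step 4: ZZZZDCXZZXZZXZZX  (4 'X')
Step 5: ZZZZDCXZZXZZXZZXZZX  (5 'X')
Step 6: ZZZZDCXZZXZZXZZXZZXZZX  (6 'X')
Step 7: ZZZZDCXZZXZZXZZXZZXZZXZZX  (7 'X')


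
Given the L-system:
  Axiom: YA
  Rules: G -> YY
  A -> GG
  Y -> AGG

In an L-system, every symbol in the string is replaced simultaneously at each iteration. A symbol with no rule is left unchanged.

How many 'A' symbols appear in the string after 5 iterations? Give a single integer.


Answer: 32

Derivation:
Step 0: YA  (1 'A')
Step 1: AGGGG  (1 'A')
Step 2: GGYYYYYYYY  (0 'A')
Step 3: YYYYAGGAGGAGGAGGAGGAGGAGGAGG  (8 'A')
Step 4: AGGAGGAGGAGGGGYYYYGGYYYYGGYYYYGGYYYYGGYYYYGGYYYYGGYYYYGGYYYY  (4 'A')
Step 5: GGYYYYGGYYYYGGYYYYGGYYYYYYYYAGGAGGAGGAGGYYYYAGGAGGAGGAGGYYYYAGGAGGAGGAGGYYYYAGGAGGAGGAGGYYYYAGGAGGAGGAGGYYYYAGGAGGAGGAGGYYYYAGGAGGAGGAGGYYYYAGGAGGAGGAGG  (32 'A')


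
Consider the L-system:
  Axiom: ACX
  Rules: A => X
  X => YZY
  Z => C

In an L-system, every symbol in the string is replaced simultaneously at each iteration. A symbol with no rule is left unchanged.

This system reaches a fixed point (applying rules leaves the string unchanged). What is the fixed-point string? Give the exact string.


Answer: YCYCYCY

Derivation:
Step 0: ACX
Step 1: XCYZY
Step 2: YZYCYCY
Step 3: YCYCYCY
Step 4: YCYCYCY  (unchanged — fixed point at step 3)


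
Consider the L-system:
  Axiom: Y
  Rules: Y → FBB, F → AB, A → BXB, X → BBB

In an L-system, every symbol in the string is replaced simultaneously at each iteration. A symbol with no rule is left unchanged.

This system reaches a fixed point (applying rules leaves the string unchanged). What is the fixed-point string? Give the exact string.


Step 0: Y
Step 1: FBB
Step 2: ABBB
Step 3: BXBBBB
Step 4: BBBBBBBB
Step 5: BBBBBBBB  (unchanged — fixed point at step 4)

Answer: BBBBBBBB


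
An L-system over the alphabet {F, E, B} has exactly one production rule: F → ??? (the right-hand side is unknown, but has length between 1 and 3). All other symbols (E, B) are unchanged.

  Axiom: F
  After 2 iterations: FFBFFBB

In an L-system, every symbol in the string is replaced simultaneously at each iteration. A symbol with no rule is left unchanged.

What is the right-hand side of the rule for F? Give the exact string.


Answer: FFB

Derivation:
Trying F → FFB:
  Step 0: F
  Step 1: FFB
  Step 2: FFBFFBB
Matches the given result.


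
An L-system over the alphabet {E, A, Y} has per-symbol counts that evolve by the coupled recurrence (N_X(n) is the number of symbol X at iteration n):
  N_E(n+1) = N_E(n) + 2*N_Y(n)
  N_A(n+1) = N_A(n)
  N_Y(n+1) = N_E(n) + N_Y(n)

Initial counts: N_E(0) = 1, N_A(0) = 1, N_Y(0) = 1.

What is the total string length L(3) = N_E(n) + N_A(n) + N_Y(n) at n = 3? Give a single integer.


Answer: 30

Derivation:
Step 0: N_E=1, N_A=1, N_Y=1, L=3
Step 1: N_E=3, N_A=1, N_Y=2, L=6
Step 2: N_E=7, N_A=1, N_Y=5, L=13
Step 3: N_E=17, N_A=1, N_Y=12, L=30


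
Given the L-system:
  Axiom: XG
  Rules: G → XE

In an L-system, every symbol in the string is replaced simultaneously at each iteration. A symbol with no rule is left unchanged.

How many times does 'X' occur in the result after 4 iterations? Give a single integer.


Answer: 2

Derivation:
Step 0: XG  (1 'X')
Step 1: XXE  (2 'X')
Step 2: XXE  (2 'X')
Step 3: XXE  (2 'X')
Step 4: XXE  (2 'X')


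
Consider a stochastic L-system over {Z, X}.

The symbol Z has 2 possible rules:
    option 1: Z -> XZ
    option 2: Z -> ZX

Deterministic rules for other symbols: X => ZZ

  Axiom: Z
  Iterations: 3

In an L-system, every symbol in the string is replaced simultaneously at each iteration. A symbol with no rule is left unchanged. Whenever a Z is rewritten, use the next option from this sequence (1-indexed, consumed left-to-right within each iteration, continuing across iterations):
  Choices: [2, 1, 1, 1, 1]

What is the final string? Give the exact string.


Answer: ZZXZXZXZ

Derivation:
Step 0: Z
Step 1: ZX  (used choices [2])
Step 2: XZZZ  (used choices [1])
Step 3: ZZXZXZXZ  (used choices [1, 1, 1])


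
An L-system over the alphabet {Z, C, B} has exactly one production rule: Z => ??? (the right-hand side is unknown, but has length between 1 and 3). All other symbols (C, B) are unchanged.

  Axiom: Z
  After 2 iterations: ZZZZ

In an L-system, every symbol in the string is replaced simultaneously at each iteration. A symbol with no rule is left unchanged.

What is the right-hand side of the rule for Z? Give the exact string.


Answer: ZZ

Derivation:
Trying Z => ZZ:
  Step 0: Z
  Step 1: ZZ
  Step 2: ZZZZ
Matches the given result.


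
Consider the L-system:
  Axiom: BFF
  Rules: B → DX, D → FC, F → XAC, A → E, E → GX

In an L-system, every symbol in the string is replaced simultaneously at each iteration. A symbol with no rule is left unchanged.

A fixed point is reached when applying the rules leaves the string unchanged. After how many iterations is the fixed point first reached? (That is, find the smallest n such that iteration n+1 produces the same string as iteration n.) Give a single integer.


Step 0: BFF
Step 1: DXXACXAC
Step 2: FCXXECXEC
Step 3: XACCXXGXCXGXC
Step 4: XECCXXGXCXGXC
Step 5: XGXCCXXGXCXGXC
Step 6: XGXCCXXGXCXGXC  (unchanged — fixed point at step 5)

Answer: 5


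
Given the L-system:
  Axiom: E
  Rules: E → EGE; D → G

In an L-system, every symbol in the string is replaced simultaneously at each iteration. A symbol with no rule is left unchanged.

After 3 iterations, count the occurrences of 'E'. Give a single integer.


Step 0: E  (1 'E')
Step 1: EGE  (2 'E')
Step 2: EGEGEGE  (4 'E')
Step 3: EGEGEGEGEGEGEGE  (8 'E')

Answer: 8


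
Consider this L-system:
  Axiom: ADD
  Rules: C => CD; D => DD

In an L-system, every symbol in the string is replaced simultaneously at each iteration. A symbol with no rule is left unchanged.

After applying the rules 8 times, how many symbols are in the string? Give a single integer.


Step 0: length = 3
Step 1: length = 5
Step 2: length = 9
Step 3: length = 17
Step 4: length = 33
Step 5: length = 65
Step 6: length = 129
Step 7: length = 257
Step 8: length = 513

Answer: 513


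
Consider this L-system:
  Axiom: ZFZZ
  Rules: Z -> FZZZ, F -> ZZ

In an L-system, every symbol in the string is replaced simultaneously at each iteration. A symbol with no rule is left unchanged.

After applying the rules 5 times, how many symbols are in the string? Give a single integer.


Answer: 2258

Derivation:
Step 0: length = 4
Step 1: length = 14
Step 2: length = 50
Step 3: length = 178
Step 4: length = 634
Step 5: length = 2258


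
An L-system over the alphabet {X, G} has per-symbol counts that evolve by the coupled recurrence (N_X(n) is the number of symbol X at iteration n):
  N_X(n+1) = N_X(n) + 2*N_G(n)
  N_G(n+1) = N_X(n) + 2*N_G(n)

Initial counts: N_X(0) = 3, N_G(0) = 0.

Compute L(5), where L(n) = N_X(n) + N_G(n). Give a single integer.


Answer: 486

Derivation:
Step 0: N_X=3, N_G=0, L=3
Step 1: N_X=3, N_G=3, L=6
Step 2: N_X=9, N_G=9, L=18
Step 3: N_X=27, N_G=27, L=54
Step 4: N_X=81, N_G=81, L=162
Step 5: N_X=243, N_G=243, L=486


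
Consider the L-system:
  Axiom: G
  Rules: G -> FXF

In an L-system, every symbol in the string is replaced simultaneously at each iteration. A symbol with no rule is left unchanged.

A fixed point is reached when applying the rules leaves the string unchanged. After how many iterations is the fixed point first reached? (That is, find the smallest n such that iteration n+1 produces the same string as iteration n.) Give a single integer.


Answer: 1

Derivation:
Step 0: G
Step 1: FXF
Step 2: FXF  (unchanged — fixed point at step 1)


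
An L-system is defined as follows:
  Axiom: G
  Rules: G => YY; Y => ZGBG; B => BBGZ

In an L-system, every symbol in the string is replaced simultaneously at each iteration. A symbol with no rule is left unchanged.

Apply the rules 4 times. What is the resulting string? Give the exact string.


Step 0: G
Step 1: YY
Step 2: ZGBGZGBG
Step 3: ZYYBBGZYYZYYBBGZYY
Step 4: ZZGBGZGBGBBGZBBGZYYZZGBGZGBGZZGBGZGBGBBGZBBGZYYZZGBGZGBG

Answer: ZZGBGZGBGBBGZBBGZYYZZGBGZGBGZZGBGZGBGBBGZBBGZYYZZGBGZGBG


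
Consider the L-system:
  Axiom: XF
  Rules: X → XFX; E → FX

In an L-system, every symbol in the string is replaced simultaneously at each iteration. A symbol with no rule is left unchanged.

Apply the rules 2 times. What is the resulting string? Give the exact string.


Step 0: XF
Step 1: XFXF
Step 2: XFXFXFXF

Answer: XFXFXFXF


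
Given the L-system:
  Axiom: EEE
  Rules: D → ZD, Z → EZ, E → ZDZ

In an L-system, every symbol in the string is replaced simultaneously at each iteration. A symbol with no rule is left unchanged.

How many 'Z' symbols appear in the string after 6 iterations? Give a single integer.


Answer: 261

Derivation:
Step 0: EEE  (0 'Z')
Step 1: ZDZZDZZDZ  (6 'Z')
Step 2: EZZDEZEZZDEZEZZDEZ  (9 'Z')
Step 3: ZDZEZEZZDZDZEZZDZEZEZZDZDZEZZDZEZEZZDZDZEZ  (24 'Z')
Step 4: EZZDEZZDZEZZDZEZEZZDEZZDEZZDZEZEZZDEZZDZEZZDZEZEZZDEZZDEZZDZEZEZZDEZZDZEZZDZEZEZZDEZZDEZZDZEZ  (51 'Z')
Step 5: ZDZEZEZZDZDZEZEZZDEZZDZEZEZZDEZZDZEZZDZEZEZZDZDZEZEZZDZDZEZEZZDEZZDZEZZDZEZEZZDZDZEZEZZDEZZDZEZEZZDEZZDZEZZDZEZEZZDZDZEZEZZDZDZEZEZZDEZZDZEZZDZEZEZZDZDZEZEZZDEZZDZEZEZZDEZZDZEZZDZEZEZZDZDZEZEZZDZDZEZEZZDEZZDZEZ  (117 'Z')
Step 6: EZZDEZZDZEZZDZEZEZZDEZZDEZZDZEZZDZEZEZZDZDZEZEZZDEZZDZEZZDZEZEZZDZDZEZEZZDEZZDZEZEZZDEZZDZEZZDZEZEZZDEZZDEZZDZEZZDZEZEZZDEZZDEZZDZEZZDZEZEZZDZDZEZEZZDEZZDZEZEZZDEZZDZEZZDZEZEZZDEZZDEZZDZEZZDZEZEZZDZDZEZEZZDEZZDZEZZDZEZEZZDZDZEZEZZDEZZDZEZEZZDEZZDZEZZDZEZEZZDEZZDEZZDZEZZDZEZEZZDEZZDEZZDZEZZDZEZEZZDZDZEZEZZDEZZDZEZEZZDEZZDZEZZDZEZEZZDEZZDEZZDZEZZDZEZEZZDZDZEZEZZDEZZDZEZZDZEZEZZDZDZEZEZZDEZZDZEZEZZDEZZDZEZZDZEZEZZDEZZDEZZDZEZZDZEZEZZDEZZDEZZDZEZZDZEZEZZDZDZEZEZZDEZZDZEZ  (261 'Z')


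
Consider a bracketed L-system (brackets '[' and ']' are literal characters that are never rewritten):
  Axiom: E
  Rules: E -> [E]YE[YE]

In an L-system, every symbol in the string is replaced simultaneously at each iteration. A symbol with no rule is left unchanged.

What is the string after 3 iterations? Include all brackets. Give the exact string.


Step 0: E
Step 1: [E]YE[YE]
Step 2: [[E]YE[YE]]Y[E]YE[YE][Y[E]YE[YE]]
Step 3: [[[E]YE[YE]]Y[E]YE[YE][Y[E]YE[YE]]]Y[[E]YE[YE]]Y[E]YE[YE][Y[E]YE[YE]][Y[[E]YE[YE]]Y[E]YE[YE][Y[E]YE[YE]]]

Answer: [[[E]YE[YE]]Y[E]YE[YE][Y[E]YE[YE]]]Y[[E]YE[YE]]Y[E]YE[YE][Y[E]YE[YE]][Y[[E]YE[YE]]Y[E]YE[YE][Y[E]YE[YE]]]


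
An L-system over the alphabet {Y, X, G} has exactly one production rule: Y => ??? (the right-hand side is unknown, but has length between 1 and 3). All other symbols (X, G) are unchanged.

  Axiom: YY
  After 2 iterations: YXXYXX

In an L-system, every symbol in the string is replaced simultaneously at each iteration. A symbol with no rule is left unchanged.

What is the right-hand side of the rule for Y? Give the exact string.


Trying Y => YX:
  Step 0: YY
  Step 1: YXYX
  Step 2: YXXYXX
Matches the given result.

Answer: YX


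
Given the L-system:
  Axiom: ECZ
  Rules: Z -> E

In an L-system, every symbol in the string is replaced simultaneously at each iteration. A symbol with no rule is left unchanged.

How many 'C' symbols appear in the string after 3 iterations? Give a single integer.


Answer: 1

Derivation:
Step 0: ECZ  (1 'C')
Step 1: ECE  (1 'C')
Step 2: ECE  (1 'C')
Step 3: ECE  (1 'C')


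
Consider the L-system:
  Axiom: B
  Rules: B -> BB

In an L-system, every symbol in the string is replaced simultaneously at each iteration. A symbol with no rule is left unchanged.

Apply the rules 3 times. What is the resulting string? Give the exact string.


Step 0: B
Step 1: BB
Step 2: BBBB
Step 3: BBBBBBBB

Answer: BBBBBBBB


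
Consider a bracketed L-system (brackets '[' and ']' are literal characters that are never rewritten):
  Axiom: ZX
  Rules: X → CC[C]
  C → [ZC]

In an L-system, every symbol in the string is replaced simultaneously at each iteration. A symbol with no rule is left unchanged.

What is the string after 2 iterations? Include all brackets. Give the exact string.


Step 0: ZX
Step 1: ZCC[C]
Step 2: Z[ZC][ZC][[ZC]]

Answer: Z[ZC][ZC][[ZC]]


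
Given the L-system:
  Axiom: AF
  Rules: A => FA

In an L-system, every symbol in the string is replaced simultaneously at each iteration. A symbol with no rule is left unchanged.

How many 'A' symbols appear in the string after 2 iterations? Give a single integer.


Answer: 1

Derivation:
Step 0: AF  (1 'A')
Step 1: FAF  (1 'A')
Step 2: FFAF  (1 'A')


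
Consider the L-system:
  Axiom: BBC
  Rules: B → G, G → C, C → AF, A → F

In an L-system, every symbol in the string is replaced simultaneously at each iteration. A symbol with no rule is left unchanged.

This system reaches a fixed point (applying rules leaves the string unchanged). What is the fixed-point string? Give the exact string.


Step 0: BBC
Step 1: GGAF
Step 2: CCFF
Step 3: AFAFFF
Step 4: FFFFFF
Step 5: FFFFFF  (unchanged — fixed point at step 4)

Answer: FFFFFF


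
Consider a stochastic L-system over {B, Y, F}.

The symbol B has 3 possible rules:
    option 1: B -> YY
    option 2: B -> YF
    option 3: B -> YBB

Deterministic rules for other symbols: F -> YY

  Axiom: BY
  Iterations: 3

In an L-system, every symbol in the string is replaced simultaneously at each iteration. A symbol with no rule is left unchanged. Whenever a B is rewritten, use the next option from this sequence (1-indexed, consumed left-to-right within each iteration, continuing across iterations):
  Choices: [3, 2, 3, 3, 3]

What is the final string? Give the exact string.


Answer: YYYYYYBBYBBY

Derivation:
Step 0: BY
Step 1: YBBY  (used choices [3])
Step 2: YYFYBBY  (used choices [2, 3])
Step 3: YYYYYYBBYBBY  (used choices [3, 3])
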